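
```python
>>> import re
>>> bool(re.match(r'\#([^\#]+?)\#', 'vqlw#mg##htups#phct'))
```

`re.match` only tries the pattern at the start of the string.
Here position 0 doesn't satisfy it, so the call returns None, and `bool(None)` is False.

False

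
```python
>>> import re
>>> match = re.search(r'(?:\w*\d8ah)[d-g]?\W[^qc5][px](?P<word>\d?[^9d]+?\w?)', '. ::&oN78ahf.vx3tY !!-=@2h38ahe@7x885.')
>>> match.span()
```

(5, 18)

The pattern matches zero or more of a word character, then a digit, then the literal '8ah' (non-capturing group); then optionally a character in [d-g], then a non-word character; then any character except [qc5], then one of [px]; then optionally a digit, then one or more of any character except [9d] (lazy), then optionally a word character (captured as 'word').
Lazy quantifiers expand one character at a time until the remainder of the pattern can match.
`re.search` scans for the first position where the pattern succeeds.
The match spans [5:18] → 'oN78ahf.vx3tY'.
Captured: group 1 = '3tY'.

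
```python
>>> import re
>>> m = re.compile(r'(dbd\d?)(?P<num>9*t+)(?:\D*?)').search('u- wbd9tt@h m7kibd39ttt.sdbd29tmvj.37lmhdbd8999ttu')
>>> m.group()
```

Lazy quantifiers expand one character at a time until the remainder of the pattern can match.
The match spans [25:31] → 'dbd29t'.

'dbd29t'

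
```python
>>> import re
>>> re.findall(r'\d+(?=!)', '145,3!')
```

Because the assertion is zero-width, the text it checks is not consumed and won't appear in the result.
Matches: at [4:5] → '3'.
`findall` yields the raw match text (1 of them) because the pattern has no groups.

['3']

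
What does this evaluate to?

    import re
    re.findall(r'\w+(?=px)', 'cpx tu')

Because the assertion is zero-width, the text it checks is not consumed and won't appear in the result.
Walking the string: at [0:1] → 'c'.
No capturing groups, so `findall` returns the 1 full match string.

['c']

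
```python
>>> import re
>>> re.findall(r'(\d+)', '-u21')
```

['21']

This matches one or more of a digit (captured).
One capturing group, so `findall` returns just the captured substring from the one match — 1 in all.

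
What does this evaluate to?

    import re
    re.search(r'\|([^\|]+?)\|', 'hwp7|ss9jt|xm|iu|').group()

The match spans [4:11] → '|ss9jt|'.

'|ss9jt|'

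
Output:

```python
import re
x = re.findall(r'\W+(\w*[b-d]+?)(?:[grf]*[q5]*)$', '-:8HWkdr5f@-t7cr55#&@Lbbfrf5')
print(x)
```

['Lbb']

Pattern: one or more of a non-word character; then zero or more of a word character, then one or more of a character in [b-d] (lazy) (captured); then zero or more of one of [grf], then zero or more of one of [q5] (non-capturing group); then anchored at the end.
With a single group, `findall` returns only what that group captured — 1 item.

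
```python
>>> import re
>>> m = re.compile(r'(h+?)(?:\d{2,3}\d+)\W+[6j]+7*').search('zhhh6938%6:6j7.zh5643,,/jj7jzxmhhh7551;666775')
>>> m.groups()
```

('hhh',)

The match spans [1:10] → 'hhh6938%6'.
Captured: group 1 = 'hhh'.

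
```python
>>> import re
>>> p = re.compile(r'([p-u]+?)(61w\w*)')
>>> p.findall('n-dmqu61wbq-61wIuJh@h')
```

Multiple groups make `findall` return tuples — one 2-tuple for the one match.

[('qu', '61wbq')]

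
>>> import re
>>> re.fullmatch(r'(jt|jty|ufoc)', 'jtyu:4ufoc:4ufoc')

`re.fullmatch` is like wrapping the pattern in `^…$` (in single-line mode).
Here there's no way to consume every character, so the call returns None.

None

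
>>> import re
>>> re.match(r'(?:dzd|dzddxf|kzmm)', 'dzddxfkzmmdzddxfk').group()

'dzd'

Alternation isn't longest-match — the leftmost alternative that fits at this position is chosen.
`re.match` only tries the pattern at the start of the string.
The match spans [0:3] → 'dzd'.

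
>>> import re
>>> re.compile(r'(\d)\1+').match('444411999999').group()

'4444'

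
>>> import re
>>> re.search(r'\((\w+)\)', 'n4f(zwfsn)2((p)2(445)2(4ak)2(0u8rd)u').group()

'(zwfsn)'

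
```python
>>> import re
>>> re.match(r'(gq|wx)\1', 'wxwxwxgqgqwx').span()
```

After group 1 captures some text, `\1` only succeeds where that same text appears again.
With `match`, the pattern is implicitly anchored at the beginning.
The match spans [0:4] → 'wxwx'.
Captured: group 1 = 'wx'.

(0, 4)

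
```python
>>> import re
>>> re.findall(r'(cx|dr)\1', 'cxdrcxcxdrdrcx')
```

['cx', 'dr']

`\1` is not a pattern — it's the concrete string captured by group 1, re-applied verbatim.
With a single group, `findall` returns only what that group captured — 2 items.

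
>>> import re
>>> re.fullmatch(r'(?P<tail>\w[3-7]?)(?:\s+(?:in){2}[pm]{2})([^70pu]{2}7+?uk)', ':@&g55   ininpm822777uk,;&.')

`re.fullmatch` requires the pattern to consume the entire string.
Here there's no way to consume every character, so the call returns None.

None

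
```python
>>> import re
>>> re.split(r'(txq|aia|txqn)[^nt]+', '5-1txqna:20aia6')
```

['5-1', 'txqn', '']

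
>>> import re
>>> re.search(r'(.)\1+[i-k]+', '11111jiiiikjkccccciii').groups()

The backreference `\1` re-matches whatever the first group consumed, character for character.
Unlike `match`, `search` isn't anchored — it looks for the pattern anywhere in the string.
The match spans [0:13] → '11111jiiiikjk'.
Captured: group 1 = '1'.

('1',)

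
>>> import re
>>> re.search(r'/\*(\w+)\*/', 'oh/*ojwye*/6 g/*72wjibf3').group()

'/*ojwye*/'

Unlike `match`, `search` isn't anchored — it looks for the pattern anywhere in the string.
The match spans [2:11] → '/*ojwye*/'.
Captured: group 1 = 'ojwye'.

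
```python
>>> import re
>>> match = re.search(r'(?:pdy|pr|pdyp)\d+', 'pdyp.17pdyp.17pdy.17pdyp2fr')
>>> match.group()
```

`search` walks the string left to right and returns the first match it finds.
The match spans [20:25] → 'pdyp2'.

'pdyp2'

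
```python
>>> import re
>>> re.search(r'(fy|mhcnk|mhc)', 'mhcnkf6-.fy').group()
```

'mhcnk'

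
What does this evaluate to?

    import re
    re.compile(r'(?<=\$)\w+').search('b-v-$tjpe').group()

'tjpe'

The positive lookaround only admits positions where the adjacent text matches; those characters stay outside the span.
The match spans [5:9] → 'tjpe'.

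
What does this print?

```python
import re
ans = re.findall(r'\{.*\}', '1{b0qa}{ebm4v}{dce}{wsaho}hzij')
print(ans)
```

['{b0qa}{ebm4v}{dce}{wsaho}']

With no groups in the pattern, `findall` gives back each whole match — 1 here.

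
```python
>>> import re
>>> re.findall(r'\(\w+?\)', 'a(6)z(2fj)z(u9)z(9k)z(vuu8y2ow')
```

Matches: at [1:4] → '(6)'; at [5:10] → '(2fj)'; at [11:15] → '(u9)'; at [16:20] → '(9k)'.
`findall` yields the raw match text (4 of them) because the pattern has no groups.

['(6)', '(2fj)', '(u9)', '(9k)']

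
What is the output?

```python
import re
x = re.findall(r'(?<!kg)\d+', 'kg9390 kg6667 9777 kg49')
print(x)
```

['390', '667', '9777', '9']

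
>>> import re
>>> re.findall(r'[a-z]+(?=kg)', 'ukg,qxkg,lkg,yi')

Lookahead/lookbehind check context without consuming it, so the matched span excludes the asserted characters.
No capturing groups, so `findall` returns the 3 full match strings.

['u', 'qx', 'l']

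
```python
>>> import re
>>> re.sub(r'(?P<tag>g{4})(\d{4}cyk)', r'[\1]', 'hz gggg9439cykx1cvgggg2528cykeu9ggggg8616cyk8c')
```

Each match is replaced using the text its own group 1 captured.

'hz [gggg]x1cv[gggg]eu9g[gggg]8c'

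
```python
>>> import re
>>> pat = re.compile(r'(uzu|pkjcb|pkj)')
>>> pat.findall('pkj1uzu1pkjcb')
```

Alternation isn't longest-match — the leftmost alternative that fits at this position is chosen.
Because there's exactly one group, `findall` drops the full match and keeps group 1 from each hit.

['pkj', 'uzu', 'pkjcb']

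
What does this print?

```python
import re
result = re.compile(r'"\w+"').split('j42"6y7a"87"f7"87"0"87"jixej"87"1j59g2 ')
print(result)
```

['j42', '87', '87', '87', '87"1j59g2 ']

Matches to split on: at [3:9] → '"6y7a"'; at [11:15] → '"f7"'; at [17:20] → '"0"'; at [22:29] → '"jixej"'.
Splitting on the pattern gives 5 pieces.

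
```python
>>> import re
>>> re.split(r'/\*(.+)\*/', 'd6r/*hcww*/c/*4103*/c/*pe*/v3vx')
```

`re.split` interleaves the captured-group text with the surrounding fragments.

['d6r', 'hcww*/c/*4103*/c/*pe', 'v3vx']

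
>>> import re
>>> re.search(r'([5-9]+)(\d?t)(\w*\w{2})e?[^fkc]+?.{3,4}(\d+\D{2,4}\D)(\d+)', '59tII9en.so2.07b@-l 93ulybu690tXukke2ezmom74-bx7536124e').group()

The pattern matches one or more of a character in [5-9] (captured); then optionally a digit, then the literal 't' (captured); then zero or more of a word character, then exactly 2 of a word character (captured); then optionally a literal 'e', then one or more of any character except [fkc] (lazy), then 3 to 4 of any character; then one or more of a digit, then 2 to 4 of a non-digit, then a non-digit (captured); then one or more of a digit (captured).
A non-greedy quantifier consumes as few characters as it can — just enough that the remainder of the pattern still matches from where it stops; whatever follows it matches normally.
`re.search` tries every starting position until one works.
The match spans [0:22] → '59tII9en.so2.07b@-l 93'.
Captured: group 1 = '59', group 2 = 't', group 3 = 'II9en', group 4 = '07b@-l ', group 5 = '93'.

'59tII9en.so2.07b@-l 93'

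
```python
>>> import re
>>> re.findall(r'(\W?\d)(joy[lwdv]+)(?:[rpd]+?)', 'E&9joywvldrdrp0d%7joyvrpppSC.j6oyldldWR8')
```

[('&9', 'joywvld'), ('%7', 'joyv')]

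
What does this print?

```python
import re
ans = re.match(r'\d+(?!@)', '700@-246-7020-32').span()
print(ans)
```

`match` is anchored at position 0; if the pattern doesn't fit there, it returns None.
The match spans [0:2] → '70'.

(0, 2)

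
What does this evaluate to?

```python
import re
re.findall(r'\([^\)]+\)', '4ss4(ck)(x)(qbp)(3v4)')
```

['(ck)', '(x)', '(qbp)', '(3v4)']

Walking the string: at [4:8] → '(ck)'; at [8:11] → '(x)'; at [11:16] → '(qbp)'; at [16:21] → '(3v4)'.
With no groups in the pattern, `findall` gives back each whole match — 4 here.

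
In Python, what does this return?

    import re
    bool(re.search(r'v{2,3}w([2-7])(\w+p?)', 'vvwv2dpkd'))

Pattern: 2 to 3 of the literal 'v', then a literal 'w'; then a character in [2-7] (captured); then one or more of a word character, then optionally the literal 'p' (captured).
`re.search` tries every starting position until one works.
Here nothing in the string fits, so the call returns None, and `bool(None)` is False.

False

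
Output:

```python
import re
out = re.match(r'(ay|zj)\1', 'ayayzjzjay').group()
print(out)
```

After group 1 captures some text, `\1` only succeeds where that same text appears again.
`re.match` won't scan ahead — the pattern has to work from the very first character.
The match spans [0:4] → 'ayay'.
Captured: group 1 = 'ay'.

ayay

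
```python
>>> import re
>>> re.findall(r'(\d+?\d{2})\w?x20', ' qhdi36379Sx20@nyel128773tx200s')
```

['36379', '128773']

One capturing group, so `findall` returns just the captured substring from each match — 2 in all.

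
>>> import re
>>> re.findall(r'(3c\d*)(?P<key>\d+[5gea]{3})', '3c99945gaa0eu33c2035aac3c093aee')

[('3c9994', '5gaa'), ('3c20', '35aa'), ('3c09', '3aee')]

This matches the literal '3c', then zero or more of a digit (captured); then one or more of a digit, then exactly 3 of one of [5gea] (captured as 'key').
Scanning left to right: at [0:10] match '3c99945gaa', groups = ('3c9994', '5gaa'); at [14:22] match '3c2035aa', groups = ('3c20', '35aa'); at [23:31] match '3c093aee', groups = ('3c09', '3aee').
2 groups means each result is a tuple of 2 captured strings — 3 here.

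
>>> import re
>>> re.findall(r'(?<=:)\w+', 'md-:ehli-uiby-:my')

['ehli', 'my']

Lookahead/lookbehind check context without consuming it, so the matched span excludes the asserted characters.
Walking the string: at [4:8] → 'ehli'; at [15:17] → 'my'.
Since nothing is captured, `findall` lists the 2 matched substrings directly.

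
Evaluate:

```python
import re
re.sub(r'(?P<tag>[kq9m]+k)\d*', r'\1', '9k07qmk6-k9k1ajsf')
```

Each match is replaced using the text its own group 1 captured.

'9kqmk-k9kajsf'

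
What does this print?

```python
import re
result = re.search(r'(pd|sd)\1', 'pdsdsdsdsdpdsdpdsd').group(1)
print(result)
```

sd

`\1` is not a pattern — it's the concrete string captured by group 1, re-applied verbatim.
`re.search` tries every starting position until one works.
The match spans [2:6] → 'sdsd'.
Captured: group 1 = 'sd'.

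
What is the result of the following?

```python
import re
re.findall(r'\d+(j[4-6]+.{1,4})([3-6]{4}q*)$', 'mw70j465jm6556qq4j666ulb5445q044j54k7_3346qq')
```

The pattern matches one or more of a digit; then a literal 'j', then one or more of a character in [4-6], then 1 to 4 of any character (captured); then exactly 4 of a character in [3-6], then zero or more of a literal 'q' (captured); then anchored at the end.
With 2 capturing groups, `findall` returns a 2-tuple per match.

[('j54k7_', '3346qq')]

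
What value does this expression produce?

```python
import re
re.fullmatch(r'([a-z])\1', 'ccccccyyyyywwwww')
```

`re.fullmatch` is like wrapping the pattern in `^…$` (in single-line mode).
Here the pattern can't cover the whole string, so the call returns None.

None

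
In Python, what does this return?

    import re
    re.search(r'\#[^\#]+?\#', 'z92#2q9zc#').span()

(3, 10)

`search` walks the string left to right and returns the first match it finds.
The match spans [3:10] → '#2q9zc#'.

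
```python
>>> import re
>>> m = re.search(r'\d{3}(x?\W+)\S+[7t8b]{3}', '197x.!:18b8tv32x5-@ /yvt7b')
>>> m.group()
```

'197x.!:18b8t'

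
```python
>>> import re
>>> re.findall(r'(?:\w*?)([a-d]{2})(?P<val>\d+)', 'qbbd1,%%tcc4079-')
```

[('bd', '1'), ('cc', '4079')]

This matches zero or more of a word character (lazy) (non-capturing group); then exactly 2 of a character in [a-d] (captured); then one or more of a digit (captured as 'val').
Scanning left to right: at [0:5] match 'qbbd1', groups = ('bd', '1'); at [8:15] match 'tcc4079', groups = ('cc', '4079').
Multiple groups make `findall` return tuples — one 2-tuple for each match.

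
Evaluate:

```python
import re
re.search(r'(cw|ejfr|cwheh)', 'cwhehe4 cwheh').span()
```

Alternation isn't longest-match — the leftmost alternative that fits at this position is chosen.
`re.search` tries every starting position until one works.
The match spans [0:2] → 'cw'.
Captured: group 1 = 'cw'.

(0, 2)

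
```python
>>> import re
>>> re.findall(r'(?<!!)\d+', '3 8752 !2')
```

['3', '8752']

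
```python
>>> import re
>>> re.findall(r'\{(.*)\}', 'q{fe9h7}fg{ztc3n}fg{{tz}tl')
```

Matches: at [1:24] match '{fe9h7}fg{ztc3n}fg{{tz}', group 1 = 'fe9h7}fg{ztc3n}fg{{tz'.
Because there's exactly one group, `findall` drops the full match and keeps group 1 from the one hit.

['fe9h7}fg{ztc3n}fg{{tz']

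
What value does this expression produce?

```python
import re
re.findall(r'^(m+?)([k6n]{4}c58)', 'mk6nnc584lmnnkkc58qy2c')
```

[('m', 'k6nnc58')]

This matches anchored at the start of the string; then one or more of a literal 'm' (lazy) (captured); then exactly 4 of one of [k6n], then the literal 'c58' (captured).
With 2 capturing groups, `findall` returns a 2-tuple per match.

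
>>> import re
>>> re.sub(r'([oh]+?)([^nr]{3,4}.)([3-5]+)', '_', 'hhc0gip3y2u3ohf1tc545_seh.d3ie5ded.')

The pattern matches one or more of one of [oh] (lazy) (captured); then 3 to 4 of any character except [nr], then any character (captured); then one or more of a character in [3-5] (captured).
Each match is replaced by '_'.

'_y2u3__se_ded.'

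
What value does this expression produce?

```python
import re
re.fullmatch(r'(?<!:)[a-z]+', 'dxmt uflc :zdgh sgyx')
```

`re.fullmatch` requires the pattern to consume the entire string.
Here the pattern can't cover the whole string, so the call returns None.

None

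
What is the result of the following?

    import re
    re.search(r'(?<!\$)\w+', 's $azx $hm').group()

Because the assertion is negative and zero-width, positions next to the forbidden text are skipped.
`re.search` tries every starting position until one works.
The match spans [0:1] → 's'.

's'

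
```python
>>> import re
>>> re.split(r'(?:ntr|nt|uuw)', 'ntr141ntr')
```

The regex engine tests alternatives in the order written; an earlier branch that matches wins even if a later one would match more.
Matches to split on: at [0:3] → 'ntr'; at [6:9] → 'ntr'.
`split` removes every match and returns the 3 fragments in between.

['', '141', '']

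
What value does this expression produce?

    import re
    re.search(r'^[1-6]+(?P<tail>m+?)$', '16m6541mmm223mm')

None

This matches anchored at the start of the string; then one or more of a character in [1-6]; then one or more of a literal 'm' (lazy) (captured as 'tail'); then anchored at the end.
`search` walks the string left to right and returns the first match it finds.
Here nothing in the string fits, so the call returns None.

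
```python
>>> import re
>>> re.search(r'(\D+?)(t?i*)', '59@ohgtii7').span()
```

The pattern matches one or more of a non-digit (lazy) (captured); then optionally the literal 't', then zero or more of the literal 'i' (captured).
A non-greedy quantifier consumes as few characters as it can — just enough that the remainder of the pattern still matches from where it stops; whatever follows it matches normally.
`search` walks the string left to right and returns the first match it finds.
The match spans [2:3] → '@'.
Captured: group 1 = '@', group 2 = ''.

(2, 3)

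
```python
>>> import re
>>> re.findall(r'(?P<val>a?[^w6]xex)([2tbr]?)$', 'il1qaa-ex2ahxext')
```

With 2 capturing groups, `findall` returns a 2-tuple per match.

[('ahxex', 't')]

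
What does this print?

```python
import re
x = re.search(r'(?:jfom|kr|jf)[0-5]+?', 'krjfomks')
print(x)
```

`re.search` scans for the first position where the pattern succeeds.
Here the pattern never matches, so the call returns None.

None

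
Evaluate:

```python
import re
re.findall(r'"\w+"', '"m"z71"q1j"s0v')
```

Scanning left to right: at [0:3] → '"m"'; at [6:11] → '"q1j"'.
`findall` yields the raw match text (2 of them) because the pattern has no groups.

['"m"', '"q1j"']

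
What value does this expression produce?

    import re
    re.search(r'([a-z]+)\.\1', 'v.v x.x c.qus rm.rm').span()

(0, 3)

After group 1 captures some text, `\1` only succeeds where that same text appears again.
The match spans [0:3] → 'v.v'.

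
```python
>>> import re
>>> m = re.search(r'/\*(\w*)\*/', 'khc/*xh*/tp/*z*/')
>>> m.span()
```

(3, 9)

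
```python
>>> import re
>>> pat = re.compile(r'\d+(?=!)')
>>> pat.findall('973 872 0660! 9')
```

The `(?=…)`/`(?<=…)` assertion just peeks at neighbouring text; it doesn't advance the match position.
Matches: at [8:12] → '0660'.
No capturing groups, so `findall` returns the 1 full match string.

['0660']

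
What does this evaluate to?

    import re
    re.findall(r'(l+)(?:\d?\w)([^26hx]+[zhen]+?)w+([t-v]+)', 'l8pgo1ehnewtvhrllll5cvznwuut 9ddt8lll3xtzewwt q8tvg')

Pattern: one or more of a literal 'l' (captured); then optionally a digit, then a word character (non-capturing group); then one or more of any character except [26hx], then one or more of one of [zhen] (lazy) (captured); then one or more of a literal 'w'; then one or more of a character in [t-v] (captured).
Scanning left to right: at [0:13] match 'l8pgo1ehnewtv', groups = ('l', 'go1ehne', 'tv'); at [15:28] match 'llll5cvznwuut', groups = ('llll', 'vzn', 'uut'); at [34:45] match 'lll3xtzewwt', groups = ('lll', 'tze', 't').
With 3 capturing groups, `findall` returns a 3-tuple per match.

[('l', 'go1ehne', 'tv'), ('llll', 'vzn', 'uut'), ('lll', 'tze', 't')]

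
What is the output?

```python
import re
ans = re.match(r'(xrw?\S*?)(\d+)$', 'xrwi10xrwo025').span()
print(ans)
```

(0, 13)

With `match`, the pattern is implicitly anchored at the beginning.
The match spans [0:13] → 'xrwi10xrwo025'.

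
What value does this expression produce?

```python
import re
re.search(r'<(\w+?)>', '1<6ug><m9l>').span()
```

`re.search` tries every starting position until one works.
The match spans [1:6] → '<6ug>'.
Captured: group 1 = '6ug'.

(1, 6)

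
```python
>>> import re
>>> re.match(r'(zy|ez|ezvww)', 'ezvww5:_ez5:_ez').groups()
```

Branches in `(...|...)` are attempted left-to-right; the first branch that allows the whole pattern to succeed is taken.
With `match`, the pattern is implicitly anchored at the beginning.
The match spans [0:2] → 'ez'.
Captured: group 1 = 'ez'.

('ez',)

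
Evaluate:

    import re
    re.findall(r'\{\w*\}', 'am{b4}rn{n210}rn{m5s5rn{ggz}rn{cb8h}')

['{b4}', '{n210}', '{ggz}', '{cb8h}']

Since nothing is captured, `findall` lists the 4 matched substrings directly.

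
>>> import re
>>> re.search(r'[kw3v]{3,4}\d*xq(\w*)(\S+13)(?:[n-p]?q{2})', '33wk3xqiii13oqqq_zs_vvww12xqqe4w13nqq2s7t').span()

(0, 37)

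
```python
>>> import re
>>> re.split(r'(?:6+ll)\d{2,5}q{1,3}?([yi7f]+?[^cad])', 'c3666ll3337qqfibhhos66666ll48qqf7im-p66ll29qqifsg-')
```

['c3', 'fi', 'bhhos', 'f7', 'im-p', 'if', 'sg-']

The group in the pattern means `split` returns the separators' captures alongside the pieces.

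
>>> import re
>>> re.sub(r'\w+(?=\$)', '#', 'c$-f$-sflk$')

The `(?=…)`/`(?<=…)` assertion just peeks at neighbouring text; it doesn't advance the match position.
Each match is replaced by '#'.

'#$-#$-#$'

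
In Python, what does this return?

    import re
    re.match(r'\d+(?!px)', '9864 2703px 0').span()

(0, 4)

`re.match` only tries the pattern at the start of the string.
The match spans [0:4] → '9864'.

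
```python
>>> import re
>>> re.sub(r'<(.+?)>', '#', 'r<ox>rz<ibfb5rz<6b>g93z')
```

'r#rz#g93z'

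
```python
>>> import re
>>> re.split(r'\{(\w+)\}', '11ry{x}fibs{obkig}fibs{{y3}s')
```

['11ry', 'x', 'fibs', 'obkig', 'fibs{', 'y3', 's']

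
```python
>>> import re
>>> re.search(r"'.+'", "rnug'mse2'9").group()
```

The match spans [4:10] → "'mse2'".

"'mse2'"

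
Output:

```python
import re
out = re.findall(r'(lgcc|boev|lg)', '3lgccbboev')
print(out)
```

`|` is ordered: at each position the engine commits to the first alternative that works.
Walking the string: at [1:5] match 'lgcc', group 1 = 'lgcc'; at [6:10] match 'boev', group 1 = 'boev'.
Because there's exactly one group, `findall` drops the full match and keeps group 1 from each hit.

['lgcc', 'boev']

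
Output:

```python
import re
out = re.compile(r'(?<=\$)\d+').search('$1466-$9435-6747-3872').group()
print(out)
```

1466

Because the assertion is zero-width, the text it checks is not consumed and won't appear in the result.
The match spans [1:5] → '1466'.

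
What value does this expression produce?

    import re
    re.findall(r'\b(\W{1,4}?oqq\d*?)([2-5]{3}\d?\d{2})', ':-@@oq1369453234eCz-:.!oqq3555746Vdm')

[('-:.!oqq', '355574')]

A `+?`/`*?`/`{m,n}?` starts at its minimum and grows only as far as needed for what follows to match.
`findall` packs the 2 group values into a tuple for every match.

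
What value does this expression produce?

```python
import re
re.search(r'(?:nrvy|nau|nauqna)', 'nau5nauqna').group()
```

Unlike `match`, `search` isn't anchored — it looks for the pattern anywhere in the string.
The match spans [0:3] → 'nau'.

'nau'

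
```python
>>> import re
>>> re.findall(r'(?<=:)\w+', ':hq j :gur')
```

['hq', 'gur']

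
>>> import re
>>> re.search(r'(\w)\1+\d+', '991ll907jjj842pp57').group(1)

The backreference `\1` re-matches whatever the first group consumed, character for character.
`re.search` tries every starting position until one works.
The match spans [0:3] → '991'.
Captured: group 1 = '9'.

'9'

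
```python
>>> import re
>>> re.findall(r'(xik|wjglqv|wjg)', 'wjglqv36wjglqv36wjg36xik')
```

Alternation isn't longest-match — the leftmost alternative that fits at this position is chosen.
Scanning left to right: at [0:6] match 'wjglqv', group 1 = 'wjglqv'; at [8:14] match 'wjglqv', group 1 = 'wjglqv'; at [16:19] match 'wjg', group 1 = 'wjg'; at [21:24] match 'xik', group 1 = 'xik'.
With a single group, `findall` returns only what that group captured — 4 items.

['wjglqv', 'wjglqv', 'wjg', 'xik']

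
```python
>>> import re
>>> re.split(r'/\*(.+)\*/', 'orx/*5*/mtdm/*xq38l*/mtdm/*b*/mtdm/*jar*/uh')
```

Because the pattern has a capturing group, `split` also inserts each captured text between the pieces.

['orx', '5*/mtdm/*xq38l*/mtdm/*b*/mtdm/*jar', 'uh']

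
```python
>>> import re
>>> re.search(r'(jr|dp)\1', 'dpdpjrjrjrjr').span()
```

The backreference `\1` re-matches whatever the first group consumed, character for character.
The match spans [0:4] → 'dpdp'.

(0, 4)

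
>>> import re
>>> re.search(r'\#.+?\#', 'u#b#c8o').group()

'#b#'

`re.search` scans for the first position where the pattern succeeds.
The match spans [1:4] → '#b#'.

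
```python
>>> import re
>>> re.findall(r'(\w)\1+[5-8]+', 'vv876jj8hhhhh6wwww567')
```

The backreference `\1` re-matches whatever the first group consumed, character for character.
Matches: at [0:5] match 'vv876', group 1 = 'v'; at [5:8] match 'jj8', group 1 = 'j'; at [8:14] match 'hhhhh6', group 1 = 'h'; at [14:21] match 'wwww567', group 1 = 'w'.
One capturing group, so `findall` returns just the captured substring from each match — 4 in all.

['v', 'j', 'h', 'w']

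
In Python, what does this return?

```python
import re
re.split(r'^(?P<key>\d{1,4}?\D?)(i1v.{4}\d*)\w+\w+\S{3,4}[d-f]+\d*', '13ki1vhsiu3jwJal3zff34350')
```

['', '13k', 'i1vhsiu3', '']

Pattern: anchored at the start of the string; then 1 to 4 of a digit (lazy), then optionally a non-digit (captured as 'key'); then the literal 'i1v', then exactly 4 of any character, then zero or more of a digit (captured); then one or more of a word character, then one or more of a word character, then 3 to 4 of a non-whitespace character; then one or more of a character in [d-f]; then zero or more of a digit.
`re.split` interleaves the captured-group text with the surrounding fragments.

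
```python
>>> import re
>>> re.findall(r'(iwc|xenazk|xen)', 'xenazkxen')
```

['xenazk', 'xen']

Branches in `(...|...)` are attempted left-to-right; the first branch that allows the whole pattern to succeed is taken.
Walking the string: at [0:6] match 'xenazk', group 1 = 'xenazk'; at [6:9] match 'xen', group 1 = 'xen'.
One capturing group, so `findall` returns just the captured substring from each match — 2 in all.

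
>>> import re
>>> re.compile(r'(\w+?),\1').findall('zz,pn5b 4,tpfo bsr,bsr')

['bsr']

`\1` is not a pattern — it's the concrete string captured by group 1, re-applied verbatim.
Because there's exactly one group, `findall` drops the full match and keeps group 1 from the one hit.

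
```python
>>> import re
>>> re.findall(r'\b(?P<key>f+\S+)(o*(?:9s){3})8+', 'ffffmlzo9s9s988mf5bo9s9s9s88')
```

[('ffffmlzo9s9s988mf5bo', '9s9s9s')]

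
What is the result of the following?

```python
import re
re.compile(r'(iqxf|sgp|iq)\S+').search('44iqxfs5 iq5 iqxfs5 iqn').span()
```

(2, 8)

The match spans [2:8] → 'iqxfs5'.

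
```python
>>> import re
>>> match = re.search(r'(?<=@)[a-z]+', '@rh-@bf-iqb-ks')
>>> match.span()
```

(1, 3)

The lookaround is zero-width — it requires the adjacent text to match without consuming it, so the asserted text isn't part of the match.
`re.search` scans for the first position where the pattern succeeds.
The match spans [1:3] → 'rh'.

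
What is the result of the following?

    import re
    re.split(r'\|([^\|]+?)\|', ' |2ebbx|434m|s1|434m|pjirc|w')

[' ', '2ebbx', '434m', 's1', '434m', 'pjirc', 'w']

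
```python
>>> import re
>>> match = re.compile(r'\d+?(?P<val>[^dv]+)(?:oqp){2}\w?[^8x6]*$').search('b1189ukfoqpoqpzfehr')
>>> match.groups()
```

('189ukf',)

The match spans [1:19] → '1189ukfoqpoqpzfehr'.
Captured: group 1 = '189ukf'.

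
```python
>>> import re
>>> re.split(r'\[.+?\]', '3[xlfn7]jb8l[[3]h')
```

A non-greedy quantifier consumes as few characters as it can — just enough that the remainder of the pattern still matches from where it stops; whatever follows it matches normally.
Splitting on the pattern gives 3 pieces.

['3', 'jb8l', 'h']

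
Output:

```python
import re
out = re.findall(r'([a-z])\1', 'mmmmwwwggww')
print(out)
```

`\1` has to match the exact text group 1 already captured.
Matches: at [0:2] match 'mm', group 1 = 'm'; at [2:4] match 'mm', group 1 = 'm'; at [4:6] match 'ww', group 1 = 'w'; at [7:9] match 'gg', group 1 = 'g'; at [9:11] match 'ww', group 1 = 'w'.
Because there's exactly one group, `findall` drops the full match and keeps group 1 from each hit.

['m', 'm', 'w', 'g', 'w']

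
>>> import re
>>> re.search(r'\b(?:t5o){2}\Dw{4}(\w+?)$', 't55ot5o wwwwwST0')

None

Pattern: a word boundary (`\b`, zero-width); then the literal 't5o' repeated 2 times, then a non-digit, then exactly 4 of the literal 'w'; then one or more of a word character (lazy) (captured); then anchored at the end.
`search` walks the string left to right and returns the first match it finds.
Here no position works, so the call returns None.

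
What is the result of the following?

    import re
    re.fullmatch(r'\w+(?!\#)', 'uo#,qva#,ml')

For `fullmatch`, every character of the input must be accounted for by the pattern.
Here the string isn't matched end-to-end, so the call returns None.

None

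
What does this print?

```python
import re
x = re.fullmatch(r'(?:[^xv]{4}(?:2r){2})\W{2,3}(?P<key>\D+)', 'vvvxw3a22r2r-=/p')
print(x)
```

None

`re.fullmatch` requires the pattern to consume the entire string.
Here the string isn't matched end-to-end, so the call returns None.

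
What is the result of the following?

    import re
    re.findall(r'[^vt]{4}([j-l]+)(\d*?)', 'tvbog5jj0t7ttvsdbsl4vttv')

[('jj', ''), ('l', '')]

Pattern: exactly 4 of any character except [vt]; then one or more of a character in [j-l] (captured); then zero or more of a digit (lazy) (captured).
Lazy quantifiers expand one character at a time until the remainder of the pattern can match.
Walking the string: at [2:8] match 'bog5jj', groups = ('jj', ''); at [14:19] match 'sdbsl', groups = ('l', '').
With 2 capturing groups, `findall` returns a 2-tuple per match.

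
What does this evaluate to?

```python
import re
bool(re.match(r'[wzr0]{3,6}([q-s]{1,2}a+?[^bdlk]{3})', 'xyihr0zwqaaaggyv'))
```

False

With `match`, the pattern is implicitly anchored at the beginning.
Here the pattern fails at index 0, so the call returns None, and `bool(None)` is False.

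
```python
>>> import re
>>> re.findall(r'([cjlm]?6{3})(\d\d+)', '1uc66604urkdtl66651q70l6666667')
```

The pattern matches optionally one of [cjlm], then exactly 3 of the literal '6' (captured); then a digit, then one or more of a digit (captured).
Multiple groups make `findall` return tuples — one 2-tuple for each match.

[('c666', '04'), ('l666', '51'), ('l666', '6667')]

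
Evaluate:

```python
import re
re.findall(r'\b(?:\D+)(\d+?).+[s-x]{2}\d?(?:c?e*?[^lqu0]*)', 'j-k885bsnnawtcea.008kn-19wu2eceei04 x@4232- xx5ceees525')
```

Pattern: a word boundary (`\b`, zero-width); then one or more of a non-digit (non-capturing group); then one or more of a digit (lazy) (captured); then one or more of any character; then exactly 2 of a character in [s-x], then optionally a digit; then optionally a literal 'c', then zero or more of the literal 'e' (lazy), then zero or more of any character except [lqu0] (non-capturing group).
Lazy quantifiers expand one character at a time until the remainder of the pattern can match.
Matches: at [0:55] match 'j-k885bsnnawtcea.008kn-19wu2eceei04 x@4232- xx5ceees525', group 1 = '8'.
One capturing group, so `findall` returns just the captured substring from the one match — 1 in all.

['8']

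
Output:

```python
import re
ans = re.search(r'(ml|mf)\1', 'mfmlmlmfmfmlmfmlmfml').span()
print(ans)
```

(2, 6)

`\1` has to match the exact text group 1 already captured.
`re.search` tries every starting position until one works.
The match spans [2:6] → 'mlml'.
Captured: group 1 = 'ml'.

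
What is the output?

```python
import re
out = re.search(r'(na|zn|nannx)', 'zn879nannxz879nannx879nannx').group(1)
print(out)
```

zn

Unlike `match`, `search` isn't anchored — it looks for the pattern anywhere in the string.
The match spans [0:2] → 'zn'.
Captured: group 1 = 'zn'.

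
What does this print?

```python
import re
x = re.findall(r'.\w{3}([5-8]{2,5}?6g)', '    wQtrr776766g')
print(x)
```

['776766g']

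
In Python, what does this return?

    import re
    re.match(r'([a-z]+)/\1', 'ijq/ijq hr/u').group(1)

'ijq'

The backreference `\1` re-matches whatever the first group consumed, character for character.
`re.match` won't scan ahead — the pattern has to work from the very first character.
The match spans [0:7] → 'ijq/ijq'.
Captured: group 1 = 'ijq'.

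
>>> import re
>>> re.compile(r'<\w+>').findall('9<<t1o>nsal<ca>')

Matches: at [2:7] → '<t1o>'; at [11:15] → '<ca>'.
`findall` yields the raw match text (2 of them) because the pattern has no groups.

['<t1o>', '<ca>']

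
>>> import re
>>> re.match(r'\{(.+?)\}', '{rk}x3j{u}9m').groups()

('rk',)

The match spans [0:4] → '{rk}'.
Captured: group 1 = 'rk'.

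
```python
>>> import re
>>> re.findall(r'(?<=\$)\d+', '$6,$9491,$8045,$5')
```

The `(?=…)`/`(?<=…)` assertion just peeks at neighbouring text; it doesn't advance the match position.
Walking the string: at [1:2] → '6'; at [4:8] → '9491'; at [10:14] → '8045'; at [16:17] → '5'.
No capturing groups, so `findall` returns the 4 full match strings.

['6', '9491', '8045', '5']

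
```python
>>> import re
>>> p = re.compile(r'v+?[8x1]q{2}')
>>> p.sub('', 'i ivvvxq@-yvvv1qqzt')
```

This matches one or more of a literal 'v' (lazy); then one of [8x1], then exactly 2 of a literal 'q'.
Matches: at [11:17] → 'vvv1qq'.
Every occurrence is swapped for ''.

'i ivvvxq@-yzt'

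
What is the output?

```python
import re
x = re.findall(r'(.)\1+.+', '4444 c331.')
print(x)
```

['4']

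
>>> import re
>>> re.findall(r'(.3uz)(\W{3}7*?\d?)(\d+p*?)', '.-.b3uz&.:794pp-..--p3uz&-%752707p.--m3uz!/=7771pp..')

[('b3uz', '&.:7', '94'), ('p3uz', '&-%7', '52707'), ('m3uz', '!/=7', '771')]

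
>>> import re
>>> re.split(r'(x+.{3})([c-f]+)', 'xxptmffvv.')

['', 'xxptm', 'ff', 'vv.']

Pattern: one or more of the literal 'x', then exactly 3 of any character (captured); then one or more of a character in [c-f] (captured).
Matches to split on: at [0:7] → 'xxptmff'.
The group in the pattern means `split` returns the separators' captures alongside the pieces.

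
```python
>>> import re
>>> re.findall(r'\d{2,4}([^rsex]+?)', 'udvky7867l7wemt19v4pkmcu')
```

['l', 'v']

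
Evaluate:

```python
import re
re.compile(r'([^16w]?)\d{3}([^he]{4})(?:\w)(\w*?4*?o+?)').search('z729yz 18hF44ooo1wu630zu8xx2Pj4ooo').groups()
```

The match spans [0:14] → 'z729yz 18hF44o'.
Captured: group 1 = 'z', group 2 = 'yz 1', group 3 = 'hF44o'.

('z', 'yz 1', 'hF44o')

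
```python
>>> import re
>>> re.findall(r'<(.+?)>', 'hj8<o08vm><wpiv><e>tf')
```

With the lazy modifier that quantifier settles for the fewest repetitions that let the rest of the pattern succeed (the atoms after it are unaffected and can still be greedy).
Matches: at [3:10] match '<o08vm>', group 1 = 'o08vm'; at [10:16] match '<wpiv>', group 1 = 'wpiv'; at [16:19] match '<e>', group 1 = 'e'.
One capturing group, so `findall` returns just the captured substring from each match — 3 in all.

['o08vm', 'wpiv', 'e']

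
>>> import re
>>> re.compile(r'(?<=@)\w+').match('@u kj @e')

None

`match` is anchored at position 0; if the pattern doesn't fit there, it returns None.
Here position 0 doesn't satisfy it, so the call returns None.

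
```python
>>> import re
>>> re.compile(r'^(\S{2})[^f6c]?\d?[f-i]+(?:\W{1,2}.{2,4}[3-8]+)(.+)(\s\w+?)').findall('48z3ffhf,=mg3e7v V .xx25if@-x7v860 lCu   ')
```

[('48', 'v V .xx25if@-x7v860', ' l')]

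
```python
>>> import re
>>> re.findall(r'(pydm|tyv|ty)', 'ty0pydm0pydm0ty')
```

['ty', 'pydm', 'pydm', 'ty']

One capturing group, so `findall` returns just the captured substring from each match — 4 in all.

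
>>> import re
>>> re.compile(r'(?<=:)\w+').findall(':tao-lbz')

The positive lookaround only admits positions where the adjacent text matches; those characters stay outside the span.
No capturing groups, so `findall` returns the 1 full match string.

['tao']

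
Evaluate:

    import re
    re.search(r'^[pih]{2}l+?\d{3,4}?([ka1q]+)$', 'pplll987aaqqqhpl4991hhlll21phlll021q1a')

The pattern matches anchored at the start of the string; then exactly 2 of one of [pih], then one or more of the literal 'l' (lazy), then 3 to 4 of a digit (lazy); then one or more of one of [ka1q] (captured); then anchored at the end.
`re.search` scans for the first position where the pattern succeeds.
Here the pattern never matches, so the call returns None.

None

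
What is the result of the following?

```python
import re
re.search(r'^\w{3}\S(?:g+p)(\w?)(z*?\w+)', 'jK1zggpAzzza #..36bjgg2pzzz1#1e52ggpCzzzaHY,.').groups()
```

The match spans [0:12] → 'jK1zggpAzzza'.
Captured: group 1 = 'A', group 2 = 'zzza'.

('A', 'zzza')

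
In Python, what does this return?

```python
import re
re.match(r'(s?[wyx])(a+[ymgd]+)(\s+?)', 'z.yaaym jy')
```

Pattern: optionally the literal 's', then one of [wyx] (captured); then one or more of the literal 'a', then one or more of one of [ymgd] (captured); then one or more of whitespace (lazy) (captured).
`match` is anchored at position 0; if the pattern doesn't fit there, it returns None.
Here the string doesn't start with a match, so the call returns None.

None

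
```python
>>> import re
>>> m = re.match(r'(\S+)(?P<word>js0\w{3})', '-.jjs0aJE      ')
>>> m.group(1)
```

Pattern: one or more of a non-whitespace character (captured); then the literal 'js0', then exactly 3 of a word character (captured as 'word').
`re.match` won't scan ahead — the pattern has to work from the very first character.
The match spans [0:9] → '-.jjs0aJE'.
Captured: group 1 = '-.j', group 2 = 'js0aJE'.

'-.j'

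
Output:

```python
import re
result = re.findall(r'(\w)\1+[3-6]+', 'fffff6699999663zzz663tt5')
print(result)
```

The backreference `\1` re-matches whatever the first group consumed, character for character.
With a single group, `findall` returns only what that group captured — 4 items.

['f', '9', 'z', 't']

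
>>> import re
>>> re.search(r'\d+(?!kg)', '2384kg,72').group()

'238'

The negative lookahead/lookbehind blocks any match where the forbidden context is present.
The match spans [0:3] → '238'.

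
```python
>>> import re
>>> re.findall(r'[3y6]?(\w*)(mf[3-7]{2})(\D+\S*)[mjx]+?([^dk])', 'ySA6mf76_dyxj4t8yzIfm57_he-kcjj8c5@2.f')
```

This matches optionally one of [3y6]; then zero or more of a word character (captured); then the literal 'mf', then exactly 2 of a character in [3-7] (captured); then one or more of a non-digit, then zero or more of a non-whitespace character (captured); then one or more of one of [mjx] (lazy); then any character except [dk] (captured).
Walking the string: at [0:32] match 'ySA6mf76_dyxj4t8yzIfm57_he-kcjj8', groups = ('SA6', 'mf76', '_dyxj4t8yzIfm57_he-kcj', '8').
4 groups means the one result is a tuple of 4 captured strings — 1 here.

[('SA6', 'mf76', '_dyxj4t8yzIfm57_he-kcj', '8')]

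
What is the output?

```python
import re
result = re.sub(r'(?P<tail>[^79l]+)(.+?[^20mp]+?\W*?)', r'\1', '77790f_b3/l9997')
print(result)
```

Pattern: one or more of any character except [79l] (captured as 'tail'); then one or more of any character (lazy), then one or more of any character except [20mp] (lazy), then zero or more of a non-word character (lazy) (captured).
A `+?`/`*?`/`{m,n}?` starts at its minimum and grows only as far as needed for what follows to match.
Matches: at [4:12] → '0f_b3/l9'.
Each match is replaced using the text its own group 1 captured.

77790f_b3/997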